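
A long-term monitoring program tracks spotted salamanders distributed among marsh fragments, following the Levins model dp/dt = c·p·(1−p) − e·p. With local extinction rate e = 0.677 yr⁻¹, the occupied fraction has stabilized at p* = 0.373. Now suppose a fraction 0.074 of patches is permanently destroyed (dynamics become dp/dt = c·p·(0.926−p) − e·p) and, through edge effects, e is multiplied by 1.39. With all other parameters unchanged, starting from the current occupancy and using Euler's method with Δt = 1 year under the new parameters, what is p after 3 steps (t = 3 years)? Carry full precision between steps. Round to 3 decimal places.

0.165

Balance c(1−p*) = e gives c = e/(1 − 0.37300) = 0.677/0.62700 = 1.07974.
Starting from p₀ = 0.37300; update p ← p + (dp/dt)·Δt with the new parameters.
p: 0.37300 → 0.24471  (Δp = -0.12829)
p: 0.24471 → 0.19445  (Δp = -0.05027)
p: 0.19445 → 0.16506  (Δp = -0.02939)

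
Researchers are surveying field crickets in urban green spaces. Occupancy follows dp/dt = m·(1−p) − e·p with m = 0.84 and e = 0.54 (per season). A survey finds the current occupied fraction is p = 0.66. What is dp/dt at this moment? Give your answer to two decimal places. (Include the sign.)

-0.07

Colonization term: m·(1−p) = 0.84×0.3400 = 0.28560.
Extinction term: e·p = 0.35640.
dp/dt = 0.28560 − 0.35640 = -0.07080.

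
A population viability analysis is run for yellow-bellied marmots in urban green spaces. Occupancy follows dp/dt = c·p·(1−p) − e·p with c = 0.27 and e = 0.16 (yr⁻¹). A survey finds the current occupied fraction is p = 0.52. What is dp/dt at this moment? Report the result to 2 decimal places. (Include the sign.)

Colonization term: c·p·(1−p) = 0.27×0.52×0.4800 = 0.06739.
Extinction term: e·p = 0.08320.
dp/dt = 0.06739 − 0.08320 = -0.01581.

-0.02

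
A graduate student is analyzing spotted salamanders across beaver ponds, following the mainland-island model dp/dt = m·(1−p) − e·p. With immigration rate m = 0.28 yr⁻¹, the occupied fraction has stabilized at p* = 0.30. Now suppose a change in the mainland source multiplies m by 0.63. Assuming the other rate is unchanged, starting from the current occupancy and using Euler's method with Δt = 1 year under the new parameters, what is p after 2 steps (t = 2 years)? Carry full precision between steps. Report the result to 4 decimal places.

0.2151

Balance m(1−p*) = e·p* gives e = m(1−p*)/p* = 0.28×0.70000/0.30000 = 0.65333.
Starting from p₀ = 0.30000; update p ← p + (dp/dt)·Δt with the new parameters.
  1  |  dp/dt·Δt = -0.072520  |  p_1 = 0.227480
  2  |  dp/dt·Δt = -0.012348  |  p_2 = 0.215132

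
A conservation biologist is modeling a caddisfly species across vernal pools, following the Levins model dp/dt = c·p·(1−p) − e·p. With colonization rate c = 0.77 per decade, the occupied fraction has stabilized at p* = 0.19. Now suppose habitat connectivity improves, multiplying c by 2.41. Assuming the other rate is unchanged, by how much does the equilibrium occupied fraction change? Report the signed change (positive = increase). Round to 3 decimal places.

0.474

Balance c(1−p*) = e gives e = 0.77×(1 − 0.19000) = 0.62370.
New p* = 1 − e/c = 1 − 0.62370/1.85570 = 0.66390.
Δp* = 0.66390 − 0.19000 = +0.47390.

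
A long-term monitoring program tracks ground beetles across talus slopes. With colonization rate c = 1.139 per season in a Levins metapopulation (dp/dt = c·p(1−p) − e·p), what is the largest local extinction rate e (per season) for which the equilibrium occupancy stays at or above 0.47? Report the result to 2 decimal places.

0.60

1 − e/c ≥ 0.47 ⇒ e ≤ c(1 − 0.47) = 1.139 × 0.5300.
e_max = 0.6037.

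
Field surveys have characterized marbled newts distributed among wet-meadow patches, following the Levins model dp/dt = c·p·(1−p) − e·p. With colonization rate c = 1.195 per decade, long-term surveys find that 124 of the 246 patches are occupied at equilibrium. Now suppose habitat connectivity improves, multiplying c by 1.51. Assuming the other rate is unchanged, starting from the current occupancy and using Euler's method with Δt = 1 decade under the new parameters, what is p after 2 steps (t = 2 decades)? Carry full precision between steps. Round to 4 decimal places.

0.6744

Observed p* = 124/246 = 0.50407.
Balance c(1−p*) = e gives e = 1.195×(1 − 0.50407) = 0.59264.
Starting from p₀ = 0.50407; update p ← p + (dp/dt)·Δt with the new parameters.
p: 0.50407 → 0.65642  (Δp = +0.15235)
p: 0.65642 → 0.67436  (Δp = +0.01794)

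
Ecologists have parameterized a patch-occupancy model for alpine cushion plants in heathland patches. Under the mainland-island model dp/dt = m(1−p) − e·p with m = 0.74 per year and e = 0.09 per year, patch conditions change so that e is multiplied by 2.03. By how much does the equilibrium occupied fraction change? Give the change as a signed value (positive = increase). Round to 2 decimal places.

Before: p* = 0.74/(0.74+0.09) = 0.8916.
After: m = 0.74, e = 0.1827; p* = 0.74/0.9227 = 0.8020.
Δp* = 0.8020 − 0.8916 = -0.0896.

-0.09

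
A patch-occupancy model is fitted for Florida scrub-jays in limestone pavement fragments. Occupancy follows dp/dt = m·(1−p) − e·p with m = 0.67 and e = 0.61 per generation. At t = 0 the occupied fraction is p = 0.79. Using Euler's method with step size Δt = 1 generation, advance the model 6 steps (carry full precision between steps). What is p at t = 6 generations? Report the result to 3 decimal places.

Update rule: p ← p + [m·(1−p) − e·p]·Δt with Δt = 1.
t = 1: p = 0.79000 + (-0.34120) = 0.44880
t = 2: p = 0.44880 + (+0.09554) = 0.54434
t = 3: p = 0.54434 + (-0.02675) = 0.51759
t = 4: p = 0.51759 + (+0.00749) = 0.52508
t = 5: p = 0.52508 + (-0.00210) = 0.52298
t = 6: p = 0.52298 + (+0.00059) = 0.52357

0.524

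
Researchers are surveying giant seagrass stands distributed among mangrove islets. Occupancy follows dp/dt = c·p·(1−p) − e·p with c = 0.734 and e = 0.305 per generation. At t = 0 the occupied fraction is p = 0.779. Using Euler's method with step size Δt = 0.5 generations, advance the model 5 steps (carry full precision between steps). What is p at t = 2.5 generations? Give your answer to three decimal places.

Update rule: p ← p + [c·p·(1−p) − e·p]·Δt with Δt = 0.5.
  1  |  dp/dt·Δt = -0.055615  |  p_1 = 0.723385
  2  |  dp/dt·Δt = -0.036880  |  p_2 = 0.686505
  3  |  dp/dt·Δt = -0.025708  |  p_3 = 0.660797
  4  |  dp/dt·Δt = -0.018511  |  p_4 = 0.642287
  5  |  dp/dt·Δt = -0.013629  |  p_5 = 0.628658

0.629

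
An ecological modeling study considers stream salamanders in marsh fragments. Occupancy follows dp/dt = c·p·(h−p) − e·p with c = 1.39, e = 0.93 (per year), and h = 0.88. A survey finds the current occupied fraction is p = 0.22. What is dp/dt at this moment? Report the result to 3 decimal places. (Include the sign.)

Colonization term: c·p·(h−p) = 1.39×0.22×0.6600 = 0.20183.
Extinction term: e·p = 0.20460.
dp/dt = 0.20183 − 0.20460 = -0.00277.

-0.003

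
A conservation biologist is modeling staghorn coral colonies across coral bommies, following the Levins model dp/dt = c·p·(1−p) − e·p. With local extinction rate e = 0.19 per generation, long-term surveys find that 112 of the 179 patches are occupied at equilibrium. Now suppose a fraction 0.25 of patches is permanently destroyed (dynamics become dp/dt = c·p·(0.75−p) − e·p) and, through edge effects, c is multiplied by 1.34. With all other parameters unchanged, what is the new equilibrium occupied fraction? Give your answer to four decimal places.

0.4707

Observed p* = 112/179 = 0.62570.
Balance c(1−p*) = e gives c = e/(1 − 0.62570) = 0.19/0.37430 = 0.50761.
New p* = 0.75 − e/c = 0.75 − 0.19000/0.68020 = 0.47067.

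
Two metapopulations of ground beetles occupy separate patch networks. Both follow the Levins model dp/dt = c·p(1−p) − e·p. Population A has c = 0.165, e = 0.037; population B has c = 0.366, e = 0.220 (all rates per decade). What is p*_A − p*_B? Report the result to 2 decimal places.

0.38

A: p*_A = 1 − 0.037/0.165 = 0.7758.
B: p*_B = 1 − 0.220/0.366 = 0.3989.
p*_A − p*_B = 0.7758 − 0.3989 = 0.3769.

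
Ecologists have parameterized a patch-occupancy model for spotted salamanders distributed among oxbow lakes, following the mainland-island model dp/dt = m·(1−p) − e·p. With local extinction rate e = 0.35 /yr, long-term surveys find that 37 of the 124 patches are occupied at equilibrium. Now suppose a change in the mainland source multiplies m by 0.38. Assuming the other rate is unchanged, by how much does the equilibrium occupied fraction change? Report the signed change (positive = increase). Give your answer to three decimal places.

-0.159

Observed p* = 37/124 = 0.29839.
Balance m(1−p*) = e·p* gives m = e·p*/(1−p*) = 0.35×0.29839/0.70161 = 0.14885.
New p* = m/(m+e) = 0.05656/(0.05656+0.35000) = 0.13912.
Δp* = 0.13912 − 0.29839 = -0.15927.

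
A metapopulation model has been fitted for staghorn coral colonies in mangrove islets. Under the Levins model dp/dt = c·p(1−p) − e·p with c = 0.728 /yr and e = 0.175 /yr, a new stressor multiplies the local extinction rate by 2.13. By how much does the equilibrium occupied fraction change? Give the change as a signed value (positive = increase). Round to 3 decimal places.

-0.272

Before: p* = 1 − 0.175/0.728 = 0.7596.
After the change, c = 0.728, e = 0.37275, so p* = 1 − 0.37275/0.728 = 0.4880.
Δp* = 0.4880 − 0.7596 = -0.2716.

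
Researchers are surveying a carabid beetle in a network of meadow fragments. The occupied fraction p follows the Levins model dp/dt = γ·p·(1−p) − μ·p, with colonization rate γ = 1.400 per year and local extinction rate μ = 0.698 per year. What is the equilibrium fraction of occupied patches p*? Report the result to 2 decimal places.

0.50

Setting dp/dt = 0 and dividing through by p* gives γ·(1−p*) = μ.
So p* = 1 − μ/γ = 1 − 0.698/1.400 = 1 − 0.4986 = 0.5014.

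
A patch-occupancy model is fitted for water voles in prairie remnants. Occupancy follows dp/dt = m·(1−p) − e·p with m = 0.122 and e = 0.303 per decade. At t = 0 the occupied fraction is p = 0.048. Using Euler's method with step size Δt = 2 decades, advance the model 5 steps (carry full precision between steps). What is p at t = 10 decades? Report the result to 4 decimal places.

Update rule: p ← p + [m·(1−p) − e·p]·Δt with Δt = 2.
step 1: Δp = +0.20320, p = 0.25120
step 2: Δp = +0.03048, p = 0.28168
step 3: Δp = +0.00457, p = 0.28625
step 4: Δp = +0.00069, p = 0.28694
step 5: Δp = +0.00010, p = 0.28704

0.2870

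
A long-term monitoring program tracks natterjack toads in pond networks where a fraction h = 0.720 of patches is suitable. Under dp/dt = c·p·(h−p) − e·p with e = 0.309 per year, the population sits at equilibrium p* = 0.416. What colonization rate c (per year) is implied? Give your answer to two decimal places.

1.02

At equilibrium c(h−p*) = e, so c = e/(h−p*).
c = 0.309/(0.720 − 0.416) = 0.309/0.3040 = 1.0164.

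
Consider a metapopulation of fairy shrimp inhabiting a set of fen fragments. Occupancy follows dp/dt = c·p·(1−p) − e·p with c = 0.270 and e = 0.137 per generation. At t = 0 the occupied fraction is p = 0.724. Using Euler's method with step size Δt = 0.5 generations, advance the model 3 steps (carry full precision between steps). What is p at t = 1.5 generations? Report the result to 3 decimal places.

Update rule: p ← p + [c·p·(1−p) − e·p]·Δt with Δt = 0.5.
  1  |  dp/dt·Δt = -0.022618  |  p_1 = 0.701382
  2  |  dp/dt·Δt = -0.019770  |  p_2 = 0.681613
  3  |  dp/dt·Δt = -0.017393  |  p_3 = 0.664219

0.664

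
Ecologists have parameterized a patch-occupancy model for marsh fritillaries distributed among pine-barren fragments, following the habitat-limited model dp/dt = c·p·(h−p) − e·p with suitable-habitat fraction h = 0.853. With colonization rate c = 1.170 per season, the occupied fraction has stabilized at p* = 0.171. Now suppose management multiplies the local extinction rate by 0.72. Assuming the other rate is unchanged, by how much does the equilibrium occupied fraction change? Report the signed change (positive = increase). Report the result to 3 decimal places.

Balance c(h−p*) = e gives e = 1.170×(0.853 − 0.17100) = 0.79794.
New p* = 0.853 − e/c = 0.853 − 0.57452/1.17000 = 0.36196.
Δp* = 0.36196 − 0.17100 = +0.19096.

0.191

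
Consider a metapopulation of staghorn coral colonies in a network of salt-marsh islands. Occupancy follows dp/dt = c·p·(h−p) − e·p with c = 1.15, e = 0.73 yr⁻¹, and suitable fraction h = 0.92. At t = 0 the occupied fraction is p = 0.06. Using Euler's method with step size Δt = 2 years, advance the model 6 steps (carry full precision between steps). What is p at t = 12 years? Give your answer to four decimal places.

0.2724

Update rule: p ← p + [c·p·(h−p) − e·p]·Δt with Δt = 2.
  1  |  dp/dt·Δt = +0.031080  |  p_1 = 0.091080
  2  |  dp/dt·Δt = +0.040669  |  p_2 = 0.131749
  3  |  dp/dt·Δt = +0.046504  |  p_3 = 0.178253
  4  |  dp/dt·Δt = +0.043853  |  p_4 = 0.222107
  5  |  dp/dt·Δt = +0.032240  |  p_5 = 0.254346
  6  |  dp/dt·Δt = +0.018059  |  p_6 = 0.272406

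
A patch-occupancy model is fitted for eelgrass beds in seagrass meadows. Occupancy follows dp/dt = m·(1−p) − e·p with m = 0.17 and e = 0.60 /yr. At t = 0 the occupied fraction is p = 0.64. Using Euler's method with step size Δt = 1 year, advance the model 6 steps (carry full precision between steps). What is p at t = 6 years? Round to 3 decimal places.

0.221

Update rule: p ← p + [m·(1−p) − e·p]·Δt with Δt = 1.
  1  |  dp/dt·Δt = -0.322800  |  p_1 = 0.317200
  2  |  dp/dt·Δt = -0.074244  |  p_2 = 0.242956
  3  |  dp/dt·Δt = -0.017076  |  p_3 = 0.225880
  4  |  dp/dt·Δt = -0.003928  |  p_4 = 0.221952
  5  |  dp/dt·Δt = -0.000903  |  p_5 = 0.221049
  6  |  dp/dt·Δt = -0.000208  |  p_6 = 0.220841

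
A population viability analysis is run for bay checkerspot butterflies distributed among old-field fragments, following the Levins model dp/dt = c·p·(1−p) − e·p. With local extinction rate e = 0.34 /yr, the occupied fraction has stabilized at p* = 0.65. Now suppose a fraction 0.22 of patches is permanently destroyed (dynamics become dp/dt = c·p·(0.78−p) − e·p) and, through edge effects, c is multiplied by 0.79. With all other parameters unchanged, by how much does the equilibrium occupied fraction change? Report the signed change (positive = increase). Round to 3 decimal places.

-0.313

Balance c(1−p*) = e gives c = e/(1 − 0.65000) = 0.34/0.35000 = 0.97143.
New p* = 0.78 − e/c = 0.78 − 0.34000/0.76743 = 0.33696.
Δp* = 0.33696 − 0.65000 = -0.31304.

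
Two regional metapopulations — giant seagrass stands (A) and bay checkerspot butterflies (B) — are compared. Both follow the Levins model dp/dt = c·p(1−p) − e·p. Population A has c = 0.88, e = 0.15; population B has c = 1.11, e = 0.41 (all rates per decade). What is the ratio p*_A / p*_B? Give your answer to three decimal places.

A: p*_A = 1 − 0.15/0.88 = 0.8295.
B: p*_B = 1 − 0.41/1.11 = 0.6306.
p*_A / p*_B = 0.8295/0.6306 = 1.3154.

1.315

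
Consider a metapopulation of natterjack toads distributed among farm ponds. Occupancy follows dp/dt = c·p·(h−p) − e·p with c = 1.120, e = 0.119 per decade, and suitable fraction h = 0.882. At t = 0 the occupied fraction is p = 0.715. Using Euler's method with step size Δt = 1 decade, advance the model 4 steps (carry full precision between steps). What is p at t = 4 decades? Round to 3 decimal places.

Update rule: p ← p + [c·p·(h−p) − e·p]·Δt with Δt = 1.
p: 0.71500 → 0.76365  (Δp = +0.04865)
p: 0.76365 → 0.77400  (Δp = +0.01035)
p: 0.77400 → 0.77552  (Δp = +0.00152)
p: 0.77552 → 0.77572  (Δp = +0.00020)

0.776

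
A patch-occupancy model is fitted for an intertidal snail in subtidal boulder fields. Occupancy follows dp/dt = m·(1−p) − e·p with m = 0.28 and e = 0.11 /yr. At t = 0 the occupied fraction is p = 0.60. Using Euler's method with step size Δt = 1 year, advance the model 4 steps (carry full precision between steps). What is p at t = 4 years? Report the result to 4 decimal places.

Update rule: p ← p + [m·(1−p) − e·p]·Δt with Δt = 1.
  1  |  dp/dt·Δt = +0.046000  |  p_1 = 0.646000
  2  |  dp/dt·Δt = +0.028060  |  p_2 = 0.674060
  3  |  dp/dt·Δt = +0.017117  |  p_3 = 0.691177
  4  |  dp/dt·Δt = +0.010441  |  p_4 = 0.701618

0.7016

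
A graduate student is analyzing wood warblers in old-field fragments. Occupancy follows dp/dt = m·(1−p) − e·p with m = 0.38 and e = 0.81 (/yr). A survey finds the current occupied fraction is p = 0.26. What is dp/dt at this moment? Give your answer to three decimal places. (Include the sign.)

Colonization term: m·(1−p) = 0.38×0.7400 = 0.28120.
Extinction term: e·p = 0.21060.
dp/dt = 0.28120 − 0.21060 = 0.07060.

0.071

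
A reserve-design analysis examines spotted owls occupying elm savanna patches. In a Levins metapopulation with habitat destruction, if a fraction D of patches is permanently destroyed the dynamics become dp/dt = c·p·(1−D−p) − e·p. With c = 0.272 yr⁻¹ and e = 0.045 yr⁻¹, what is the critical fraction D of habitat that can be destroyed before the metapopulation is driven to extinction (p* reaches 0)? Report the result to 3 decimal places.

0.835

The nontrivial equilibrium is p* = (1−D) − e/c; extinction occurs when this hits zero.
So D_crit = 1 − e/c = 1 − 0.045/0.272 = 1 − 0.1654 = 0.8346.
This equals the undisturbed p*, a classic result of Lande's extension.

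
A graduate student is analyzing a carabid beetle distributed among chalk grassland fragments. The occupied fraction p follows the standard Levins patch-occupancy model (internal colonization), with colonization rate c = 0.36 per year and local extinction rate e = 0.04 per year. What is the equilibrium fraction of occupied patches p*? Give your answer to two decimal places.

0.89

At equilibrium, colonization balances extinction: c·p*·(1−p*) = e·p*.
So p* = 1 − e/c = 1 − 0.04/0.36 = 1 − 0.1111 = 0.8889.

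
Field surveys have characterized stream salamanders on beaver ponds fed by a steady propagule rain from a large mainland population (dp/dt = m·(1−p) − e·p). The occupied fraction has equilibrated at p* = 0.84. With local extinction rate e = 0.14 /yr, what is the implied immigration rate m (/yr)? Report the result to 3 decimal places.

0.735

At equilibrium m(1−p*) = e·p*, so m = e·p*/(1−p*).
m = 0.14 × 0.84 / 0.1600 = 0.1176/0.1600 = 0.7350.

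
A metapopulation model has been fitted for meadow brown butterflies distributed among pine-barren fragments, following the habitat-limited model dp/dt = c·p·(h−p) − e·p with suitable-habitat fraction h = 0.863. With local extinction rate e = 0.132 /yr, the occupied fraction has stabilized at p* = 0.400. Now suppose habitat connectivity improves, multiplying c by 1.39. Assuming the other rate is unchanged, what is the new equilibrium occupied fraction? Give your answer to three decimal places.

0.530

Balance c(h−p*) = e gives c = e/(0.863 − 0.40000) = 0.132/0.46300 = 0.28510.
New p* = 0.863 − e/c = 0.863 − 0.13200/0.39629 = 0.52991.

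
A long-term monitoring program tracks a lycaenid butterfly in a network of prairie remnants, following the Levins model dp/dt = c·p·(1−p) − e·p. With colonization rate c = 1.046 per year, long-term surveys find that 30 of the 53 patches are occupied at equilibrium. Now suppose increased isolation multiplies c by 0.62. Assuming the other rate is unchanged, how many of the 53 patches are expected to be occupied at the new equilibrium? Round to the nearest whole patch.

16

Observed p* = 30/53 = 0.56604.
Balance c(1−p*) = e gives e = 1.046×(1 − 0.56604) = 0.45392.
New p* = 1 − e/c = 1 − 0.45392/0.64852 = 0.30007.
Expected occupied = 53 × 0.30007 = 15.90 ≈ 16.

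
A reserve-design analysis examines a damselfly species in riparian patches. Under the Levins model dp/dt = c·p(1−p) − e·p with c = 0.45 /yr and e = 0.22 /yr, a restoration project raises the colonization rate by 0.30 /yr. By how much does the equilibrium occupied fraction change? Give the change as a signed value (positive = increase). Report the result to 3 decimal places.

Before: p* = 1 − 0.22/0.45 = 0.5111.
After the change, c = 0.75, e = 0.22, so p* = 1 − 0.22/0.75 = 0.7067.
Δp* = 0.7067 − 0.5111 = +0.1956.

0.196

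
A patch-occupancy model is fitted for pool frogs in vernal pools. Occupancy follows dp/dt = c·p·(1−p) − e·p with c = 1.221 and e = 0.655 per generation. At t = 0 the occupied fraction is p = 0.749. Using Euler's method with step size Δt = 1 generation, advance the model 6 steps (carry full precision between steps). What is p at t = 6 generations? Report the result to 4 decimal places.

0.4639

Update rule: p ← p + [c·p·(1−p) − e·p]·Δt with Δt = 1.
t = 1: p = 0.74900 + (-0.26105) = 0.48795
t = 2: p = 0.48795 + (-0.01454) = 0.47342
t = 3: p = 0.47342 + (-0.00570) = 0.46772
t = 4: p = 0.46772 + (-0.00238) = 0.46534
t = 5: p = 0.46534 + (-0.00101) = 0.46433
t = 6: p = 0.46433 + (-0.00044) = 0.46389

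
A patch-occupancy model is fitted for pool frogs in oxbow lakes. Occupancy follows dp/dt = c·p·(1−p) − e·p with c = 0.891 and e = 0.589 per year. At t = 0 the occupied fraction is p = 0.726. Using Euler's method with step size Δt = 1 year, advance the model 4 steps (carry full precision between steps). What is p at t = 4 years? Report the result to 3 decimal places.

Update rule: p ← p + [c·p·(1−p) − e·p]·Δt with Δt = 1.
step 1: Δp = -0.25037, p = 0.47563
step 2: Δp = -0.05792, p = 0.41770
step 3: Δp = -0.02931, p = 0.38839
step 4: Δp = -0.01711, p = 0.37128

0.371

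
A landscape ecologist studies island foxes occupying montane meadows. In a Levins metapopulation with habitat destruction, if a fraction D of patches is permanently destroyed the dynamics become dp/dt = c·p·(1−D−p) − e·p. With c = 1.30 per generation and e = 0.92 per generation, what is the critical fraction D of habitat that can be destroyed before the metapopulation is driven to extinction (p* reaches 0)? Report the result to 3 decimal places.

0.292

The nontrivial equilibrium is p* = (1−D) − e/c; extinction occurs when this hits zero.
So D_crit = 1 − e/c = 1 − 0.92/1.30 = 1 − 0.7077 = 0.2923.
Note this equals the original equilibrium occupancy — the Levins extinction-debt result.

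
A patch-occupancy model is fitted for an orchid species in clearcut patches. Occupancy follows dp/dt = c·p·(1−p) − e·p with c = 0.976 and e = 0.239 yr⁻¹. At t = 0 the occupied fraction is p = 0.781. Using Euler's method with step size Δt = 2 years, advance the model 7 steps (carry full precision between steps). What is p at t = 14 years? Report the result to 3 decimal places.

Update rule: p ← p + [c·p·(1−p) − e·p]·Δt with Δt = 2.
step 1: Δp = -0.03945, p = 0.74155
step 2: Δp = +0.01965, p = 0.76120
step 3: Δp = -0.00902, p = 0.75217
step 4: Δp = +0.00433, p = 0.75650
step 5: Δp = -0.00204, p = 0.75446
step 6: Δp = +0.00097, p = 0.75543
step 7: Δp = -0.00046, p = 0.75498

0.755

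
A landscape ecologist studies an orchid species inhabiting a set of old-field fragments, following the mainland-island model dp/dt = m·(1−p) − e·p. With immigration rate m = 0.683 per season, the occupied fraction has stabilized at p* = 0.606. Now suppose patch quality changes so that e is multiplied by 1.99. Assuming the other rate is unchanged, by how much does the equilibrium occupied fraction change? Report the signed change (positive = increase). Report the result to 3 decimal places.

Balance m(1−p*) = e·p* gives e = m(1−p*)/p* = 0.683×0.39400/0.60600 = 0.44406.
New p* = m/(m+e) = 0.68300/(0.68300+0.88368) = 0.43595.
Δp* = 0.43595 − 0.60600 = -0.17005.

-0.170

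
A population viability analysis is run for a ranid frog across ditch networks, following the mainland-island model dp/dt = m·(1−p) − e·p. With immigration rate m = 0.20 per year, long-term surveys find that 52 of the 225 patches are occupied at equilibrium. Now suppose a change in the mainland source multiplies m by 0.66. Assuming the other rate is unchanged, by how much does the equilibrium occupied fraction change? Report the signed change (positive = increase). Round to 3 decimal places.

-0.066

Observed p* = 52/225 = 0.23111.
Balance m(1−p*) = e·p* gives e = m(1−p*)/p* = 0.20×0.76889/0.23111 = 0.66539.
New p* = m/(m+e) = 0.13200/(0.13200+0.66539) = 0.16554.
Δp* = 0.16554 − 0.23111 = -0.06557.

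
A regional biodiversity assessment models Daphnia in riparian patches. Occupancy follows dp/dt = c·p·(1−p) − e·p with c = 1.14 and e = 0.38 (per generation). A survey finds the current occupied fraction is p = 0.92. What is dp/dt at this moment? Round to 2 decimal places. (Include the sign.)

-0.27

Colonization term: c·p·(1−p) = 1.14×0.92×0.0800 = 0.08390.
Extinction term: e·p = 0.34960.
dp/dt = 0.08390 − 0.34960 = -0.26570.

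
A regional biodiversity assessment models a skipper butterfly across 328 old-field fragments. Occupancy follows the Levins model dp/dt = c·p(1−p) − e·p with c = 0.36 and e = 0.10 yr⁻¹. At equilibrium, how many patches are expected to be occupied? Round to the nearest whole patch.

237

p* = 1 − e/c = 1 − 0.10/0.36 = 0.7222.
Expected occupied patches = N × p* = 328 × 0.7222 = 236.89 ≈ 237.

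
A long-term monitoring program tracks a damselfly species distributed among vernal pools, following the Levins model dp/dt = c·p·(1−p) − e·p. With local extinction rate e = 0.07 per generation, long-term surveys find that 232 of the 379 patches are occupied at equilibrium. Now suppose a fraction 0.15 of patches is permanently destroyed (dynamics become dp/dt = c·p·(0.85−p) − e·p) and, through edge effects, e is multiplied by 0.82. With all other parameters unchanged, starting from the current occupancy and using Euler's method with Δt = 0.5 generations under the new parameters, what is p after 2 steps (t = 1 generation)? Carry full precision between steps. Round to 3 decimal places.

Observed p* = 232/379 = 0.61214.
Balance c(1−p*) = e gives c = e/(1 − 0.61214) = 0.07/0.38786 = 0.18048.
Starting from p₀ = 0.61214; update p ← p + (dp/dt)·Δt with the new parameters.
t = 0.5: p = 0.61214 + (-0.00443) = 0.60771
t = 1: p = 0.60771 + (-0.00415) = 0.60355

0.604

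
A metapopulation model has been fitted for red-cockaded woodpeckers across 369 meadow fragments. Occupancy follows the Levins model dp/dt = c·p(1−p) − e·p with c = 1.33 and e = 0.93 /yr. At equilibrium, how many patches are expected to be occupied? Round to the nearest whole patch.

111

p* = 1 − e/c = 1 − 0.93/1.33 = 0.3008.
Expected occupied patches = N × p* = 369 × 0.3008 = 110.98 ≈ 111.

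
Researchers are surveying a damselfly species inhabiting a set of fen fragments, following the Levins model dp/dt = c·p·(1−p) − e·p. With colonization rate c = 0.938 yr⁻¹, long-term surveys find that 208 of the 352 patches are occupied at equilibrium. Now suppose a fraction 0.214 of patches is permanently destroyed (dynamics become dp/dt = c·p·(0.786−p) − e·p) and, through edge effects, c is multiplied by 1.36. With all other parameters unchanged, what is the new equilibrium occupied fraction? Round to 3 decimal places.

0.485

Observed p* = 208/352 = 0.59091.
Balance c(1−p*) = e gives e = 0.938×(1 − 0.59091) = 0.38373.
New p* = 0.786 − e/c = 0.786 − 0.38373/1.27568 = 0.48520.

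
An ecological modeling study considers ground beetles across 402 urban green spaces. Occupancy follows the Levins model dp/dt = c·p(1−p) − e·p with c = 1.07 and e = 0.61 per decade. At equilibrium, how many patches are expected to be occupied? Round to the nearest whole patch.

173

p* = 1 − e/c = 1 − 0.61/1.07 = 0.4299.
Expected occupied patches = N × p* = 402 × 0.4299 = 172.82 ≈ 173.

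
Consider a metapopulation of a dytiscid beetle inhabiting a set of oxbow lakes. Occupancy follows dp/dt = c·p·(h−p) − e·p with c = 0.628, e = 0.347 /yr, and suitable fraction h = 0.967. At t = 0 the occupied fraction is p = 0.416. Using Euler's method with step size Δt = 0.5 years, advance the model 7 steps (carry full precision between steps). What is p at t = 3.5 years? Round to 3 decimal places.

Update rule: p ← p + [c·p·(h−p) − e·p]·Δt with Δt = 0.5.
step 1: Δp = -0.00020, p = 0.41580
step 2: Δp = -0.00018, p = 0.41562
step 3: Δp = -0.00015, p = 0.41547
step 4: Δp = -0.00013, p = 0.41534
step 5: Δp = -0.00012, p = 0.41522
step 6: Δp = -0.00010, p = 0.41512
step 7: Δp = -0.00009, p = 0.41503

0.415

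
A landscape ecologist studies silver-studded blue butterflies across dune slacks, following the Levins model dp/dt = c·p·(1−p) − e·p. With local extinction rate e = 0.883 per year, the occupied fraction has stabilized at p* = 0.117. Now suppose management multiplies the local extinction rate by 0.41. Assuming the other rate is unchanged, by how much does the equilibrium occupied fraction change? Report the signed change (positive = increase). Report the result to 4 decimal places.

0.5210

Balance c(1−p*) = e gives c = e/(1 − 0.11700) = 0.883/0.88300 = 1.00000.
New p* = 1 − e/c = 1 − 0.36203/1.00000 = 0.63797.
Δp* = 0.63797 − 0.11700 = +0.52097.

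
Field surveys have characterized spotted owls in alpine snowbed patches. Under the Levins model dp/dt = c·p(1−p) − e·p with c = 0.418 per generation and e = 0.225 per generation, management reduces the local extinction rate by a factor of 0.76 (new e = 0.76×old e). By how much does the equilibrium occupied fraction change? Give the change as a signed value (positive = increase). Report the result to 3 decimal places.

0.129

Before: p* = 1 − 0.225/0.418 = 0.4617.
After the change, c = 0.418, e = 0.171, so p* = 1 − 0.171/0.418 = 0.5909.
Δp* = 0.5909 − 0.4617 = +0.1292.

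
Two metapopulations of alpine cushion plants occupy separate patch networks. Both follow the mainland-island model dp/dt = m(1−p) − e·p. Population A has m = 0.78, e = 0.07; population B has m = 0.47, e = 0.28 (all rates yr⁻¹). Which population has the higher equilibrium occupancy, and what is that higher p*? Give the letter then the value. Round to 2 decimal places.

A, 0.92

A: p*_A = m/(m+e) = 0.78/0.8500 = 0.9176.
B: p*_B = 0.47/0.7500 = 0.6267.
A is higher at 0.9176.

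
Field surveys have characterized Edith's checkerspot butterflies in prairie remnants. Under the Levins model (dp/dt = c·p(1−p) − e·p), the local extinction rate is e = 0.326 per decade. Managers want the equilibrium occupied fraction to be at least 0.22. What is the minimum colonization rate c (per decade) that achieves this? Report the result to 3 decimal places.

0.418

p* = 1 − e/c ≥ 0.22 requires e/c ≤ 0.7800, i.e. c ≥ e/0.7800.
c_min = 0.326/0.7800 = 0.4179.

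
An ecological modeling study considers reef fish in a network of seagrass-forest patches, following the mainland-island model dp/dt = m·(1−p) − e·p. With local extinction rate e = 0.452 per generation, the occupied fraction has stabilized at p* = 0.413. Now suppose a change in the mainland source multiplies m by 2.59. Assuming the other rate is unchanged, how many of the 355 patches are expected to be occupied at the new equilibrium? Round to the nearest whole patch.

229

Balance m(1−p*) = e·p* gives m = e·p*/(1−p*) = 0.452×0.41300/0.58700 = 0.31802.
New p* = m/(m+e) = 0.82367/(0.82367+0.45200) = 0.64568.
Expected occupied = 355 × 0.64568 = 229.22 ≈ 229.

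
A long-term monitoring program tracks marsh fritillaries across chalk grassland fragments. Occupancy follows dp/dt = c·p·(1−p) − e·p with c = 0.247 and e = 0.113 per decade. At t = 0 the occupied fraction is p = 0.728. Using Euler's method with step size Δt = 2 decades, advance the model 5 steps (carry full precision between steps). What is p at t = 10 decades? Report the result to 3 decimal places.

Update rule: p ← p + [c·p·(1−p) − e·p]·Δt with Δt = 2.
  1  |  dp/dt·Δt = -0.066708  |  p_1 = 0.661292
  2  |  dp/dt·Δt = -0.038803  |  p_2 = 0.622488
  3  |  dp/dt·Δt = -0.024594  |  p_3 = 0.597894
  4  |  dp/dt·Δt = -0.016358  |  p_4 = 0.581536
  5  |  dp/dt·Δt = -0.011211  |  p_5 = 0.570325

0.570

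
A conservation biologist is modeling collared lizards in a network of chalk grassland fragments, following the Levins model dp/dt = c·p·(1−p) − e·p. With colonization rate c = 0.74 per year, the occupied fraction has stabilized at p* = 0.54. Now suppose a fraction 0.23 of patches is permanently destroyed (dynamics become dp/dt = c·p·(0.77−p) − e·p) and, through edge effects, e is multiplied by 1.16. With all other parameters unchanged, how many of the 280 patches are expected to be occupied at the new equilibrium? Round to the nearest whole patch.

66

Balance c(1−p*) = e gives e = 0.74×(1 − 0.54000) = 0.34040.
New p* = 0.77 − e/c = 0.77 − 0.39486/0.74000 = 0.23641.
Expected occupied = 280 × 0.23641 = 66.19 ≈ 66.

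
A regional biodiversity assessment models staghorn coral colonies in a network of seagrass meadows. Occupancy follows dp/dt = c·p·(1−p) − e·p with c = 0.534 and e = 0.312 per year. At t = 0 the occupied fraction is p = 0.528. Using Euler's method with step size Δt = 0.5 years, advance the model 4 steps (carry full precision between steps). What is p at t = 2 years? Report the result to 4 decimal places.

0.4785

Update rule: p ← p + [c·p·(1−p) − e·p]·Δt with Δt = 0.5.
p: 0.52800 → 0.51217  (Δp = -0.01583)
p: 0.51217 → 0.49898  (Δp = -0.01319)
p: 0.49898 → 0.48789  (Δp = -0.01109)
p: 0.48789 → 0.47849  (Δp = -0.00940)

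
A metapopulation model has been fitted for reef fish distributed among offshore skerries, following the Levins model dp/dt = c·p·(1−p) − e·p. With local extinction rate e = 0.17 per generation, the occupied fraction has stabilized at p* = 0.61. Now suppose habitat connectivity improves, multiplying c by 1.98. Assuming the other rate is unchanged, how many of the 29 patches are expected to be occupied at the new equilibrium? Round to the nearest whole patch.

23

Balance c(1−p*) = e gives c = e/(1 − 0.61000) = 0.17/0.39000 = 0.43590.
New p* = 1 − e/c = 1 − 0.17000/0.86308 = 0.80303.
Expected occupied = 29 × 0.80303 = 23.29 ≈ 23.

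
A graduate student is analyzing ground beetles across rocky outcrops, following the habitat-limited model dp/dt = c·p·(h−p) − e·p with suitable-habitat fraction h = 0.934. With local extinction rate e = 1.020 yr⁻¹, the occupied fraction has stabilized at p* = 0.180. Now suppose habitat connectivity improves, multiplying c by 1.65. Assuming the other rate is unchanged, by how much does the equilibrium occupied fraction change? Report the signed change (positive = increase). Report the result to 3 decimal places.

Balance c(h−p*) = e gives c = e/(0.934 − 0.18000) = 1.020/0.75400 = 1.35279.
New p* = 0.934 − e/c = 0.934 − 1.02000/2.23210 = 0.47703.
Δp* = 0.47703 − 0.18000 = +0.29703.

0.297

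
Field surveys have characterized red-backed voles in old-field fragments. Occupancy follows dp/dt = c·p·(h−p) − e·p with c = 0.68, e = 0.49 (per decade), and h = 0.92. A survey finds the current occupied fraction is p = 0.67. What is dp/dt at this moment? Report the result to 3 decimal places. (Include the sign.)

-0.214

Colonization term: c·p·(h−p) = 0.68×0.67×0.2500 = 0.11390.
Extinction term: e·p = 0.32830.
dp/dt = 0.11390 − 0.32830 = -0.21440.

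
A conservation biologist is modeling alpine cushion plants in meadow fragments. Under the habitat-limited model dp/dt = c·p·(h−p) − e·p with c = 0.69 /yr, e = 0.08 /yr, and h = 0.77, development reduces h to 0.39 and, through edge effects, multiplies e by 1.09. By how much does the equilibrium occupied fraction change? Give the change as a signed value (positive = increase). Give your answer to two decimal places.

Before: p* = h − e/c = 0.77 − 0.08/0.69 = 0.77 − 0.1159 = 0.6541.
After: c = 0.69, e = 0.0872, h = 0.39; p* = 0.39 − 0.0872/0.69 = 0.2636.
Δp* = 0.2636 − 0.6541 = -0.3904.

-0.39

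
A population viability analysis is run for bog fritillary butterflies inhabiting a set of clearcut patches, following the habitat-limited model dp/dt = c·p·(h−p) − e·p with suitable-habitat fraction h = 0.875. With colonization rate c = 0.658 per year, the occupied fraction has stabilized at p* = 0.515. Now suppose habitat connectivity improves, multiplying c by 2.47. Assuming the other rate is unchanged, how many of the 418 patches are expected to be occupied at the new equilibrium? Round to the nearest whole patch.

Balance c(h−p*) = e gives e = 0.658×(0.875 − 0.51500) = 0.23688.
New p* = 0.875 − e/c = 0.875 − 0.23688/1.62526 = 0.72925.
Expected occupied = 418 × 0.72925 = 304.83 ≈ 305.

305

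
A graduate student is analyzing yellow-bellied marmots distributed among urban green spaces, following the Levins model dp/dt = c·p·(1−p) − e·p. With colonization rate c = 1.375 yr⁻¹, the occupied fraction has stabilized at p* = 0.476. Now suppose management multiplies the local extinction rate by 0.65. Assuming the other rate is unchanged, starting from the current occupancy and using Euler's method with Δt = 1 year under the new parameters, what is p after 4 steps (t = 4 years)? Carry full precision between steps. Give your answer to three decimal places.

0.659

Balance c(1−p*) = e gives e = 1.375×(1 − 0.47600) = 0.72050.
Starting from p₀ = 0.47600; update p ← p + (dp/dt)·Δt with the new parameters.
step 1: Δp = +0.12004, p = 0.59604
step 2: Δp = +0.05193, p = 0.64797
step 3: Δp = +0.01019, p = 0.65815
step 4: Δp = +0.00113, p = 0.65928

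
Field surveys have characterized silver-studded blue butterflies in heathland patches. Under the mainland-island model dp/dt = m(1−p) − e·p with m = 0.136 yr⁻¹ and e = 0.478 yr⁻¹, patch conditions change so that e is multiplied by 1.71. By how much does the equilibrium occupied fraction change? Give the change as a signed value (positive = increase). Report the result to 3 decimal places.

Before: p* = 0.136/(0.136+0.478) = 0.2215.
After: m = 0.136, e = 0.81738; p* = 0.136/0.9534 = 0.1427.
Δp* = 0.1427 − 0.2215 = -0.0788.

-0.079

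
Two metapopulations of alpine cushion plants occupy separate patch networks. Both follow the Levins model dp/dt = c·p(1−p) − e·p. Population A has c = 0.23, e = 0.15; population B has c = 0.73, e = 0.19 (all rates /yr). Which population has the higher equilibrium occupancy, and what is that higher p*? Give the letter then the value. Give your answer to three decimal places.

B, 0.740

A: p*_A = 1 − 0.15/0.23 = 0.3478.
B: p*_B = 1 − 0.19/0.73 = 0.7397.
B is higher at 0.7397.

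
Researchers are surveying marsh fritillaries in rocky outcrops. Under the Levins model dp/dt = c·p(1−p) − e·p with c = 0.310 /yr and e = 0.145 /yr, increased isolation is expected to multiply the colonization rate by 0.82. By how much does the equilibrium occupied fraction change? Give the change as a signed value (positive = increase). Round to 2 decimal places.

-0.10

Before: p* = 1 − 0.145/0.310 = 0.5323.
After the change, c = 0.2542, e = 0.145, so p* = 1 − 0.145/0.2542 = 0.4296.
Δp* = 0.4296 − 0.5323 = -0.1027.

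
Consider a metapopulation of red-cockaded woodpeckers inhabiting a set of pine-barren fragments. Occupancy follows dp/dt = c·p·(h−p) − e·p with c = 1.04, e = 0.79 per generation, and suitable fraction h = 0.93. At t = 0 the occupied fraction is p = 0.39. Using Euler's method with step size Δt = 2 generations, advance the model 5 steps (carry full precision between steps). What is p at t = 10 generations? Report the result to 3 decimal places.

Update rule: p ← p + [c·p·(h−p) − e·p]·Δt with Δt = 2.
t = 2: p = 0.39000 + (-0.17815) = 0.21185
t = 4: p = 0.21185 + (-0.01827) = 0.19358
t = 6: p = 0.19358 + (-0.00934) = 0.18424
t = 8: p = 0.18424 + (-0.00531) = 0.17893
t = 10: p = 0.17893 + (-0.00318) = 0.17575

0.176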